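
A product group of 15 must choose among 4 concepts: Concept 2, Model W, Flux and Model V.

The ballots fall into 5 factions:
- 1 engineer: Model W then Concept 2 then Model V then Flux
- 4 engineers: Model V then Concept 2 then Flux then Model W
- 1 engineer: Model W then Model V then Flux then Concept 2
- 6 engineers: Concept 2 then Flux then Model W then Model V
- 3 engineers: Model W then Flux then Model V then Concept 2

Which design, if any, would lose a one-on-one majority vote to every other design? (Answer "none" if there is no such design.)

Head-to-head results (15 engineers):
Concept 2–Model W: Concept 2 10–5.
Concept 2 vs Flux: Concept 2 is ranked higher on 1+4+6 = 11 ballots, Flux on 4. Concept 2 wins 11–4.
Concept 2 vs Model V: Concept 2 is ranked higher on 1+6 = 7 ballots, Model V on 8. Model V wins 8–7.
Model W vs Flux: 1+1+3 = 5 for Model W, 10 for Flux — Flux by 10–5.
Model W vs Model V: Model W is ranked higher on 1+1+6+3 = 11 ballots, Model V on 4. Model W wins 11–4.
Flux vs Model V: Flux is ranked higher on 6+3 = 9 ballots, Model V on 6. Flux wins 9–6.
Every design wins at least one matchup (Concept 2 beats Model W; Model W beats Model V; Flux beats Model W; Model V beats Concept 2), so there is no Condorcet loser.

none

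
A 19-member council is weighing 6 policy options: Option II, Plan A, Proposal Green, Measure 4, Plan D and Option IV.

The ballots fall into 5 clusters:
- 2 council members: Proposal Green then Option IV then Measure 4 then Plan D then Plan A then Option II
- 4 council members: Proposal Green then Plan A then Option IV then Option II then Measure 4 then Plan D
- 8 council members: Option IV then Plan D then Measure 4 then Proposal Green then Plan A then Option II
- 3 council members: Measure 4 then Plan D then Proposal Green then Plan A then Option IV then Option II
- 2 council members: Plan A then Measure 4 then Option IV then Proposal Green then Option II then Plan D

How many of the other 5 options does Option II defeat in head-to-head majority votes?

Option II against each rival (19 council members):
Option II vs Plan A: 0 to 19, Plan A.
Option II vs Proposal Green: Option II preferred on 0 ballots; Proposal Green wins 19–0.
Option II vs Measure 4: Measure 4, 15–4.
Option II vs Plan D: 4+2 = 6 for Option II, 13 for Plan D — Plan D by 13–6.
Option II vs Option IV: 0 to 19, Option IV.
Option II beats no one; loses to Plan A, Proposal Green, Measure 4, Plan D, Option IV — 0 pairwise wins.

0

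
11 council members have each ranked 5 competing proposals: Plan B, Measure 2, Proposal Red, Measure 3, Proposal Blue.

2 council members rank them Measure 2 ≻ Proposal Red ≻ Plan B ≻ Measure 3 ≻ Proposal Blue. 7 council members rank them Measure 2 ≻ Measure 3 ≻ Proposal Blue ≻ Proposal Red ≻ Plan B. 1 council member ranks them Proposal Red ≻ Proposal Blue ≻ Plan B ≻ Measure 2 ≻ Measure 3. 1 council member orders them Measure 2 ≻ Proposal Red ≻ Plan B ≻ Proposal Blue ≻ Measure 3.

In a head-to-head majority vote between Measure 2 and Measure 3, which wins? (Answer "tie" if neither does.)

Measure 2

Ballots ranking Measure 2 above Measure 3: 2 + 7 + 1 + 1 = 11.
Ballots ranking Measure 3 above Measure 2: 11 − 11 = 0.
Measure 2 wins the head-to-head 11–0.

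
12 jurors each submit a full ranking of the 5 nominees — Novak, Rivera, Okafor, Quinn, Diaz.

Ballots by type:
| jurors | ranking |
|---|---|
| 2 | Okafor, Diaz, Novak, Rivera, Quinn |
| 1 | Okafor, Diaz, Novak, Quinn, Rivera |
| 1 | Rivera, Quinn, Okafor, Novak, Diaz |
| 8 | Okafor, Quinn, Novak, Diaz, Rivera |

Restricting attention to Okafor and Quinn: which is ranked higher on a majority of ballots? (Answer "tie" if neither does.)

Ballots ranking Okafor above Quinn: 2 + 1 + 8 = 11.
Ballots ranking Quinn above Okafor: 12 − 11 = 1.
Okafor wins the head-to-head 11–1.

Okafor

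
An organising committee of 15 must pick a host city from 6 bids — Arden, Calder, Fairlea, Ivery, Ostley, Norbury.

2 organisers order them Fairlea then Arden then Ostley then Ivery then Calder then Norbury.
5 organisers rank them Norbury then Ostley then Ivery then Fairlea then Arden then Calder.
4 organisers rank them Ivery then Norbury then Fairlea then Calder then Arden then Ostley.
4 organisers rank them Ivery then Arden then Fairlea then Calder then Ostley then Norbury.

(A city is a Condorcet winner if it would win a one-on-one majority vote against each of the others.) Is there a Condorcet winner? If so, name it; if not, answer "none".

Head-to-head results (15 organisers):
Arden vs Calder: Arden wins 11–4.
Arden vs Fairlea: Fairlea wins 11–4.
Arden vs Ivery: Arden is ranked higher on 2 ballots, Ivery on 13. Ivery wins 13–2.
Arden vs Ostley: Arden is ranked higher on 2+4+4 = 10 ballots, Ostley on 5. Arden wins 10–5.
Arden vs Norbury: 6 to 9, Norbury.
Calder vs Fairlea: 0 for Calder, 15 for Fairlea — Fairlea by 15–0.
Calder vs Ivery: Calder preferred on 0 ballots; Ivery wins 15–0.
Calder–Ostley: Calder 8–7.
Calder vs Norbury: Calder preferred on 2+4 = 6 ballots; Norbury wins 9–6.
Fairlea vs Ivery: Ivery, 13–2.
Fairlea vs Ostley: Fairlea, 10–5.
Fairlea–Norbury: Norbury 9–6.
Ivery vs Ostley: Ivery is ranked higher on 4+4 = 8 ballots, Ostley on 7. Ivery wins 8–7.
Ivery vs Norbury: Ivery, 10–5.
Ostley vs Norbury: Norbury wins 9–6.
Ivery defeats every rival head-to-head and is the Condorcet winner.

Ivery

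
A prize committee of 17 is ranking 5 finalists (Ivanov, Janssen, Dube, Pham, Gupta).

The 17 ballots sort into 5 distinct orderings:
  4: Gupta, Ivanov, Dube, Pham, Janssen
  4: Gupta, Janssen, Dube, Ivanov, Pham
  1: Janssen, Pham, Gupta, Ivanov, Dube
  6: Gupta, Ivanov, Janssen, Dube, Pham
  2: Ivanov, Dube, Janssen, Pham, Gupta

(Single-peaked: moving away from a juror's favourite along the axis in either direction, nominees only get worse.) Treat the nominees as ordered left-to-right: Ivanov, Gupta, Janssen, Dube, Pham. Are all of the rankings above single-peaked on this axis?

no

Axis positions: Ivanov=1, Gupta=2, Janssen=3, Dube=4, Pham=5.
Bloc 1: ranking walks positions 2-1-4-5-3; Dube is ranked above Janssen even though Janssen lies between Dube and the peak Gupta on the axis — preferences dip and rise again. Not single-peaked.
Bloc 2 (peak Gupta at position 2): ranking walks positions 2-3-4-1-5, expanding outward from the peak — single-peaked.
Bloc 3: ranking walks positions 3-5-2-1-4; Pham is ranked above Dube even though Dube lies between Pham and the peak Janssen on the axis — preferences dip and rise again. Not single-peaked.
Bloc 4 (peak Gupta at position 2): ranking walks positions 2-1-3-4-5, expanding outward from the peak — single-peaked.
Bloc 5: ranking walks positions 1-4-3-5-2; Dube is ranked above Gupta even though Gupta lies between Dube and the peak Ivanov on the axis — preferences dip and rise again. Not single-peaked.
Bloc 1 violates single-peakedness, so the profile is not single-peaked on this axis.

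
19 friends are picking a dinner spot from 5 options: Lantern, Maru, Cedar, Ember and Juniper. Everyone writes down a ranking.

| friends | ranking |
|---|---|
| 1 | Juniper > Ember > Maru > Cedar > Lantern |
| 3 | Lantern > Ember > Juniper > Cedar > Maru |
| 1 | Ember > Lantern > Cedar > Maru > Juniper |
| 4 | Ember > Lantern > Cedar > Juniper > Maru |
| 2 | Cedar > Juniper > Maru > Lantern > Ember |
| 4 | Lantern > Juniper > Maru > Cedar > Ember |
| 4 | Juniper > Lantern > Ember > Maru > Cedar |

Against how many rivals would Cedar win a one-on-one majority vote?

Cedar against each rival (19 friends):
Cedar vs Lantern: Lantern, 16–3.
Cedar vs Maru: 3+1+4+2 = 10 for Cedar, 9 for Maru — Cedar by 10–9.
Cedar vs Ember: Ember, 13–6.
Cedar vs Juniper: 7 to 12, Juniper.
Cedar beats Maru; loses to Lantern, Ember, Juniper — 1 pairwise win.

1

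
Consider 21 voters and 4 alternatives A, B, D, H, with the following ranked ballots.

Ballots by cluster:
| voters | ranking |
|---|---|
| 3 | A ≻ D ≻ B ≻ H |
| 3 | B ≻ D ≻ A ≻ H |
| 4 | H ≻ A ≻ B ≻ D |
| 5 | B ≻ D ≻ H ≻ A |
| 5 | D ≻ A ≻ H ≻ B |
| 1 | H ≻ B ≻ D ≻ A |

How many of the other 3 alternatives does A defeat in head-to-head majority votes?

2

A against each rival (21 voters):
A vs B: A preferred on 3+4+5 = 12 ballots; A wins 12–9.
A vs D: 7 to 14, D.
A–H: A 11–10.
A beats B, H; loses to D — 2 pairwise wins.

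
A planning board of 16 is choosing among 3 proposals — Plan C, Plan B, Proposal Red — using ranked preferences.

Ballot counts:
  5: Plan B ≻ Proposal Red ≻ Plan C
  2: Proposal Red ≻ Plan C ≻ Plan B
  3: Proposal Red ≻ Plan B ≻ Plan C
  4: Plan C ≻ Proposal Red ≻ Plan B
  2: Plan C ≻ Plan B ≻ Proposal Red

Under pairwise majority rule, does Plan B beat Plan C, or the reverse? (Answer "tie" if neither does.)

Ballots ranking Plan B above Plan C: 5 + 3 = 8.
Ballots ranking Plan C above Plan B: 16 − 8 = 8.
8–8: the pair ties.

tie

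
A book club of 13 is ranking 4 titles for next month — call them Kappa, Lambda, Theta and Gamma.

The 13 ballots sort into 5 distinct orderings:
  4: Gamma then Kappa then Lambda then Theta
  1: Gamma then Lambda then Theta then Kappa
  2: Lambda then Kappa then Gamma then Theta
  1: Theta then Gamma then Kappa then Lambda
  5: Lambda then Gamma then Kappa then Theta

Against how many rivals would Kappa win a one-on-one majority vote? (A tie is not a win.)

Kappa against each rival (13 members):
Kappa–Lambda: Lambda 8–5.
Kappa vs Theta: Kappa, 11–2.
Kappa vs Gamma: Gamma wins 11–2.
Kappa beats Theta; loses to Lambda, Gamma — 1 pairwise win.

1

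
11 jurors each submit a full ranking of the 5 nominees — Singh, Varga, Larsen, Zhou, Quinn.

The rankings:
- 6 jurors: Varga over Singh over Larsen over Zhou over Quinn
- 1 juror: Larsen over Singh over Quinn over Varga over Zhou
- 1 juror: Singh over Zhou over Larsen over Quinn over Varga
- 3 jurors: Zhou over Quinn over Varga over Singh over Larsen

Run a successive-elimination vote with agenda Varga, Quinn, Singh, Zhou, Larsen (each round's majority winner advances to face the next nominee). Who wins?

Round 1: Varga vs Quinn — 6–5, Varga advances.
Round 2: Varga vs Singh — 9–2, Varga advances.
Round 3: Varga vs Zhou — 7–4, Varga advances.
Round 4: Varga vs Larsen — 9–2, Varga advances.
The agenda winner is Varga.

Varga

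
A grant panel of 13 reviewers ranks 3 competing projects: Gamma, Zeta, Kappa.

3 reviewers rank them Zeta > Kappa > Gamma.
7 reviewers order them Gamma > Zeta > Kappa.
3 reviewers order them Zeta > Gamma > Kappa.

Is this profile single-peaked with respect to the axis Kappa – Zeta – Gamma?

Axis positions: Kappa=1, Zeta=2, Gamma=3.
Ballot type 1 (peak Zeta at position 2): ranking walks positions 2-1-3, expanding outward from the peak — single-peaked.
Ballot type 2 (peak Gamma at position 3): ranking walks positions 3-2-1, expanding outward from the peak — single-peaked.
Ballot type 3 (peak Zeta at position 2): ranking walks positions 2-3-1, expanding outward from the peak — single-peaked.
Every ranking is single-peaked on this axis.

yes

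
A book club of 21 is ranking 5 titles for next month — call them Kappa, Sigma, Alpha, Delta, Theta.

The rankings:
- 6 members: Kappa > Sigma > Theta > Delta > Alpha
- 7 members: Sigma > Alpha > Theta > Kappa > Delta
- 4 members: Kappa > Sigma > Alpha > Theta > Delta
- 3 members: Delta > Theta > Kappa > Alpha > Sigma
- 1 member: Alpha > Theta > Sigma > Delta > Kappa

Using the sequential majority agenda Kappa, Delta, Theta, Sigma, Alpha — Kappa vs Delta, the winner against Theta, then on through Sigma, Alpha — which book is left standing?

Sigma

Round 1: Kappa vs Delta — 17–4, Kappa advances.
Round 2: Kappa vs Theta — 10–11, Theta advances.
Round 3: Theta vs Sigma — 4–17, Sigma advances.
Round 4: Sigma vs Alpha — 17–4, Sigma advances.
The agenda winner is Sigma.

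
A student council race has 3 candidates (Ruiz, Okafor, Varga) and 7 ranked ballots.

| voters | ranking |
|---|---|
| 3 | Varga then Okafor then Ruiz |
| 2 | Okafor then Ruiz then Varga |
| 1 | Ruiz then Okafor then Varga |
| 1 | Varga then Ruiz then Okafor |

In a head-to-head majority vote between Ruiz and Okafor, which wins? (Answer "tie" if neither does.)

Ballots ranking Ruiz above Okafor: 1 + 1 = 2.
Ballots ranking Okafor above Ruiz: 7 − 2 = 5.
Okafor wins the head-to-head 5–2.

Okafor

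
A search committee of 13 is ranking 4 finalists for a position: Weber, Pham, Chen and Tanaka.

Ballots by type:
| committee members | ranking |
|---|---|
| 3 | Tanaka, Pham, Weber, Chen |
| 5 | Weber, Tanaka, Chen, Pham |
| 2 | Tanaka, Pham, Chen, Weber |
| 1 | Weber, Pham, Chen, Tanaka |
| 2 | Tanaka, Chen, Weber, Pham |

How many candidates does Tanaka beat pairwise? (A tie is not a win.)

Tanaka against each rival (13 committee members):
Tanaka–Weber: Tanaka 7–6.
Tanaka vs Pham: Tanaka wins 12–1.
Tanaka vs Chen: Tanaka wins 12–1.
Tanaka beats Weber, Pham, Chen — 3 pairwise wins.

3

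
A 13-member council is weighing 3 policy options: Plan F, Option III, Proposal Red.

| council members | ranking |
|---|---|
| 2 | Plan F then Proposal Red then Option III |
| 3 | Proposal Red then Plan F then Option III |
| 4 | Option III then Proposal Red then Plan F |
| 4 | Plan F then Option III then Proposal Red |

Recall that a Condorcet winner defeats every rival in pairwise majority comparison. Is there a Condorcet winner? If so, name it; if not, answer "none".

Pairwise majorities:
Plan F vs Option III: Plan F, 9–4.
Plan F vs Proposal Red: Proposal Red, 7–6.
Option III vs Proposal Red: Option III wins 8–5.
Each option drops at least one matchup (Plan F loses to Proposal Red; Option III loses to Plan F; Proposal Red loses to Option III); the cycle Plan F beats Option III beats Proposal Red beats Plan F rules out a Condorcet winner.

none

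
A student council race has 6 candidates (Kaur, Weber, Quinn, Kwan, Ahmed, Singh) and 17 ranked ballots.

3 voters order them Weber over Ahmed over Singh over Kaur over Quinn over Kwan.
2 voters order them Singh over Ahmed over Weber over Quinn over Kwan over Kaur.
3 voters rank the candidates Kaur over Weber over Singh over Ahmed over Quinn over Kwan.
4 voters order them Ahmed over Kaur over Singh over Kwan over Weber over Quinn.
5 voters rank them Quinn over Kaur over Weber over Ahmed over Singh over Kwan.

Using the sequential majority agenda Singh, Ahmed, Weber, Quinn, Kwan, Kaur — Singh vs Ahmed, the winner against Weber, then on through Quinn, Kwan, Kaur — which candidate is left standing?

Kaur

Round 1: Singh vs Ahmed — 5–12, Ahmed advances.
Round 2: Ahmed vs Weber — 6–11, Weber advances.
Round 3: Weber vs Quinn — 12–5, Weber advances.
Round 4: Weber vs Kwan — 13–4, Weber advances.
Round 5: Weber vs Kaur — 5–12, Kaur advances.
Kaur survives the agenda.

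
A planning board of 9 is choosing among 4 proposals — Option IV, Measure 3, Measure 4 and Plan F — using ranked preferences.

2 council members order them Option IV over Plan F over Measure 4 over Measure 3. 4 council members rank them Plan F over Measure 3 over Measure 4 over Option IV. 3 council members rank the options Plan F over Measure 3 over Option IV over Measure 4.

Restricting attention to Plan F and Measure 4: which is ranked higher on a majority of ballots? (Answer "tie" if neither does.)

Ballots ranking Plan F above Measure 4: 2 + 4 + 3 = 9.
Ballots ranking Measure 4 above Plan F: 9 − 9 = 0.
Plan F wins the head-to-head 9–0.

Plan F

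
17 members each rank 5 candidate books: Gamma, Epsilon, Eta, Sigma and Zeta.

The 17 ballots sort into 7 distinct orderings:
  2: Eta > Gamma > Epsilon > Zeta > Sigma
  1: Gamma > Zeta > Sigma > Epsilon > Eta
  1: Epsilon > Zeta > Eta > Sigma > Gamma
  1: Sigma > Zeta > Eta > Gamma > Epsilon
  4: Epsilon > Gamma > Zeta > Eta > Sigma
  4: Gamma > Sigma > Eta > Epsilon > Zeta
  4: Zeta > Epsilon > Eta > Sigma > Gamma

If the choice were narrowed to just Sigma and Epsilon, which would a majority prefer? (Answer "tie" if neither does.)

Ballots ranking Sigma above Epsilon: 1 + 1 + 4 = 6.
Ballots ranking Epsilon above Sigma: 17 − 6 = 11.
Epsilon wins the head-to-head 11–6.

Epsilon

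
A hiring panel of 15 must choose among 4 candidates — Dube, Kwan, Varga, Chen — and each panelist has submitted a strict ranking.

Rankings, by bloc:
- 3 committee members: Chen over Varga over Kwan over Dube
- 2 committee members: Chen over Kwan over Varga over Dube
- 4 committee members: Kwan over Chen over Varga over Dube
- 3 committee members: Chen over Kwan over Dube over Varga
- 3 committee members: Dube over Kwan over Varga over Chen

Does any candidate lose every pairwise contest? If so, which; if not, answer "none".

Dube

Pairwise majorities:
Dube vs Kwan: Kwan wins 12–3.
Dube vs Varga: Varga, 9–6.
Dube–Chen: Chen 12–3.
Kwan vs Varga: Kwan is ranked higher on 2+4+3+3 = 12 ballots, Varga on 3. Kwan wins 12–3.
Kwan vs Chen: 4+3 = 7 for Kwan, 8 for Chen — Chen by 8–7.
Varga vs Chen: 3 to 12, Chen.
Dube is beaten in every head-to-head and is the Condorcet loser.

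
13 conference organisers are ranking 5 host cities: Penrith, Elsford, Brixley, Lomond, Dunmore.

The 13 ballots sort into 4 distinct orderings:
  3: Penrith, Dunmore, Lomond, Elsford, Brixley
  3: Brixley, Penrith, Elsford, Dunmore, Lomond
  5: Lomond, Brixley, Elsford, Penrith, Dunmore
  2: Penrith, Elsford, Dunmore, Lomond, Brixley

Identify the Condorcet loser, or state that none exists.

Pairwise majorities:
Penrith vs Elsford: Penrith, 8–5.
Penrith vs Brixley: Penrith preferred on 3+2 = 5 ballots; Brixley wins 8–5.
Penrith vs Lomond: Penrith is ranked higher on 3+3+2 = 8 ballots, Lomond on 5. Penrith wins 8–5.
Penrith vs Dunmore: Penrith wins 13–0.
Elsford vs Brixley: 3+2 = 5 for Elsford, 8 for Brixley — Brixley by 8–5.
Elsford vs Lomond: Lomond, 8–5.
Elsford–Dunmore: Elsford 10–3.
Brixley vs Lomond: 3 to 10, Lomond.
Brixley–Dunmore: Brixley 8–5.
Lomond vs Dunmore: 5 for Lomond, 8 for Dunmore — Dunmore by 8–5.
No city is winless: Penrith beats Elsford; Elsford beats Dunmore; Brixley beats Penrith; Lomond beats Elsford; Dunmore beats Lomond. There is no Condorcet loser.

none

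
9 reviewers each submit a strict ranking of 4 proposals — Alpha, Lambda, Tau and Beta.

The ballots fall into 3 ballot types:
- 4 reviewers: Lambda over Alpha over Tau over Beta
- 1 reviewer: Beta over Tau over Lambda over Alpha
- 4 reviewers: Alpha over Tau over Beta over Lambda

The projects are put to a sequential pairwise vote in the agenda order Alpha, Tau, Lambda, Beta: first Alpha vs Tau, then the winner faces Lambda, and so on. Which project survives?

Round 1: Alpha vs Tau — 8–1, Alpha advances.
Round 2: Alpha vs Lambda — 4–5, Lambda advances.
Round 3: Lambda vs Beta — 4–5, Beta advances.
Beta survives the agenda.

Beta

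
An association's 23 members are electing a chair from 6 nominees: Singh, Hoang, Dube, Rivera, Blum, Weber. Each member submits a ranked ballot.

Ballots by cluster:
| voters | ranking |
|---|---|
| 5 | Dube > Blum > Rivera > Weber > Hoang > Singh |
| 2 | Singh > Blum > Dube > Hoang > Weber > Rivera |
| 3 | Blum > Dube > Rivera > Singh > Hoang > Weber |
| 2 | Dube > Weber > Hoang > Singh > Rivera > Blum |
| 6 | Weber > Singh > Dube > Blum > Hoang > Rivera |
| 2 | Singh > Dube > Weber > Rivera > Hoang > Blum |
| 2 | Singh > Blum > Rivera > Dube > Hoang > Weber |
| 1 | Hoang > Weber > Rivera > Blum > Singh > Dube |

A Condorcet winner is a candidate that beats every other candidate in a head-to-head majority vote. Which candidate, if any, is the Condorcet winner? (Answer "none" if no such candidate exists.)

none

Pairwise majorities:
Singh vs Hoang: Singh, 15–8.
Singh–Dube: Singh 13–10.
Singh vs Rivera: Singh preferred on 2+2+6+2+2 = 14 ballots; Singh wins 14–9.
Singh vs Blum: Singh preferred on 2+2+6+2+2 = 14 ballots; Singh wins 14–9.
Singh–Weber: Weber 14–9.
Hoang vs Dube: Hoang is ranked higher on 1 ballot, Dube on 22. Dube wins 22–1.
Hoang vs Rivera: 11 to 12, Rivera.
Hoang vs Blum: 2+2+1 = 5 for Hoang, 18 for Blum — Blum by 18–5.
Hoang vs Weber: Weber wins 15–8.
Dube vs Rivera: 20 to 3, Dube.
Dube–Blum: Dube 15–8.
Dube vs Weber: 16 to 7, Dube.
Rivera vs Blum: Rivera preferred on 2+2+1 = 5 ballots; Blum wins 18–5.
Rivera vs Weber: Weber, 13–10.
Blum vs Weber: Blum, 12–11.
Each candidate drops at least one matchup (Singh loses to Weber; Hoang loses to Singh; Dube loses to Singh; Rivera loses to Singh; Blum loses to Singh; Weber loses to Dube); the cycle Singh beats Dube beats Weber beats Singh rules out a Condorcet winner.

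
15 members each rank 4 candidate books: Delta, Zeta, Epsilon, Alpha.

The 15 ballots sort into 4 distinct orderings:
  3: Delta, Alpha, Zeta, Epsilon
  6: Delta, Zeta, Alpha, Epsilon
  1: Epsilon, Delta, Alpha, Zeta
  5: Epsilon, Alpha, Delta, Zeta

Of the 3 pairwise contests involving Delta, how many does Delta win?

Delta against each rival (15 members):
Delta vs Zeta: Delta, 15–0.
Delta vs Epsilon: 9 to 6, Delta.
Delta vs Alpha: Delta preferred on 3+6+1 = 10 ballots; Delta wins 10–5.
Delta beats Zeta, Epsilon, Alpha — 3 pairwise wins.

3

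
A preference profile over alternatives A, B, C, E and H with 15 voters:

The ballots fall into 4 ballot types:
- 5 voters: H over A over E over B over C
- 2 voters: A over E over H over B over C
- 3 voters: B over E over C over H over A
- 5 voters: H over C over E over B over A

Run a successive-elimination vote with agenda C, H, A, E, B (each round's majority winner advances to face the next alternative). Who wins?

Round 1: C vs H — 3–12, H advances.
Round 2: H vs A — 13–2, H advances.
Round 3: H vs E — 10–5, H advances.
Round 4: H vs B — 12–3, H advances.
The agenda winner is H.

H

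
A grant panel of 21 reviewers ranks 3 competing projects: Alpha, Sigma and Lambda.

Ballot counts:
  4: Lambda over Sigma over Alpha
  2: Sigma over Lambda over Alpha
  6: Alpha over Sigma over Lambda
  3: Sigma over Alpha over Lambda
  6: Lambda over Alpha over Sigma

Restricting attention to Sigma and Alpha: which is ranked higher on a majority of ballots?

Alpha

Ballots ranking Sigma above Alpha: 4 + 2 + 3 = 9.
Ballots ranking Alpha above Sigma: 21 − 9 = 12.
Alpha wins the head-to-head 12–9.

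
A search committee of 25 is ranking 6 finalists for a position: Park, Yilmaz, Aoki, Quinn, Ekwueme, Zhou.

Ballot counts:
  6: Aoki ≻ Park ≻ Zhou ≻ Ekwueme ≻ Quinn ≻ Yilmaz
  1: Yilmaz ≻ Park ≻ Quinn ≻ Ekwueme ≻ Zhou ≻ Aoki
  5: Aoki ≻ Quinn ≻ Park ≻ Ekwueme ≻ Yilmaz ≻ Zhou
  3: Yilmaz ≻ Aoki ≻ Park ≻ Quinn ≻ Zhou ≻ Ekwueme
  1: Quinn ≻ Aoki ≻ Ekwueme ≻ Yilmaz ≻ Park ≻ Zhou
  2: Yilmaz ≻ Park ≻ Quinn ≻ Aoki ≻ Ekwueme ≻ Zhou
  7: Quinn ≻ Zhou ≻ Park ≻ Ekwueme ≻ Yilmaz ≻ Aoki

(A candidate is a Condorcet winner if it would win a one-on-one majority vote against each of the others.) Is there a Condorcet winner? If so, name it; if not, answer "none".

none

Check each pair by majority over 25 ballots:
Park vs Yilmaz: 6+5+7 = 18 for Park, 7 for Yilmaz — Park by 18–7.
Park vs Aoki: Park is ranked higher on 1+2+7 = 10 ballots, Aoki on 15. Aoki wins 15–10.
Park vs Quinn: 12 to 13, Quinn.
Park vs Ekwueme: 6+1+5+3+2+7 = 24 for Park, 1 for Ekwueme — Park by 24–1.
Park vs Zhou: 6+1+5+3+1+2 = 18 for Park, 7 for Zhou — Park by 18–7.
Yilmaz vs Aoki: Yilmaz is ranked higher on 1+3+2+7 = 13 ballots, Aoki on 12. Yilmaz wins 13–12.
Yilmaz vs Quinn: Yilmaz is ranked higher on 1+3+2 = 6 ballots, Quinn on 19. Quinn wins 19–6.
Yilmaz vs Ekwueme: Yilmaz is ranked higher on 1+3+2 = 6 ballots, Ekwueme on 19. Ekwueme wins 19–6.
Yilmaz vs Zhou: Yilmaz is ranked higher on 1+5+3+1+2 = 12 ballots, Zhou on 13. Zhou wins 13–12.
Aoki vs Quinn: 14 to 11, Aoki.
Aoki vs Ekwueme: Aoki preferred on 6+5+3+1+2 = 17 ballots; Aoki wins 17–8.
Aoki vs Zhou: 17 to 8, Aoki.
Quinn vs Ekwueme: 19 to 6, Quinn.
Quinn vs Zhou: Quinn preferred on 1+5+3+1+2+7 = 19 ballots; Quinn wins 19–6.
Ekwueme vs Zhou: 9 to 16, Zhou.
No candidate is unbeaten: Park loses to Aoki; Yilmaz loses to Park; Aoki loses to Yilmaz; Quinn loses to Aoki; Ekwueme loses to Park; Zhou loses to Park. In particular Park → Yilmaz → Aoki → Park is a majority cycle — no Condorcet winner exists.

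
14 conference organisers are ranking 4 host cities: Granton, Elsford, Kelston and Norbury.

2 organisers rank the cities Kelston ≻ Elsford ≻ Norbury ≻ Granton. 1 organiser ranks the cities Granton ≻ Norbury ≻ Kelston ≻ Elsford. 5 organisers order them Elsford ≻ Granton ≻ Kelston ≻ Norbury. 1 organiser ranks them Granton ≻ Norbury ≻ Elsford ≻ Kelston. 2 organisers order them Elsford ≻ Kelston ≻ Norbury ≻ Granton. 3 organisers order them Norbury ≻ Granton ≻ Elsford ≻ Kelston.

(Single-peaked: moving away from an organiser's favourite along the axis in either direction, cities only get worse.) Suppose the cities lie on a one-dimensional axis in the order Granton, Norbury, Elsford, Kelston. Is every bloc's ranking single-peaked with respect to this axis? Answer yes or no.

no

Axis positions: Granton=1, Norbury=2, Elsford=3, Kelston=4.
Bloc 1 (peak Kelston at position 4): ranking walks positions 4-3-2-1, expanding outward from the peak — single-peaked.
Bloc 2: ranking walks positions 1-2-4-3; Kelston is ranked above Elsford even though Elsford lies between Kelston and the peak Granton on the axis — preferences dip and rise again. Not single-peaked.
Bloc 3: ranking walks positions 3-1-4-2; Granton is ranked above Norbury even though Norbury lies between Granton and the peak Elsford on the axis — preferences dip and rise again. Not single-peaked.
Bloc 4 (peak Granton at position 1): ranking walks positions 1-2-3-4, expanding outward from the peak — single-peaked.
Bloc 5 (peak Elsford at position 3): ranking walks positions 3-4-2-1, expanding outward from the peak — single-peaked.
Bloc 6 (peak Norbury at position 2): ranking walks positions 2-1-3-4, expanding outward from the peak — single-peaked.
Bloc 2 violates single-peakedness, so the profile is not single-peaked on this axis.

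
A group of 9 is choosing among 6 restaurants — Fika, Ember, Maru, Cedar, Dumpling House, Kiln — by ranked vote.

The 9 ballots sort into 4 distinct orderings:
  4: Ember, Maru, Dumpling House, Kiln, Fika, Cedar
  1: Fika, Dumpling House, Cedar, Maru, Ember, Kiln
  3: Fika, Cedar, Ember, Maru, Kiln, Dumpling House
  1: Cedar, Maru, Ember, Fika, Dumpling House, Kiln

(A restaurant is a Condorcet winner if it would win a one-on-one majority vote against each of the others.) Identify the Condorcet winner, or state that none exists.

none

Pairwise majorities:
Fika vs Ember: Ember wins 5–4.
Fika vs Maru: Fika is ranked higher on 1+3 = 4 ballots, Maru on 5. Maru wins 5–4.
Fika–Cedar: Fika 8–1.
Fika vs Dumpling House: Fika is ranked higher on 1+3+1 = 5 ballots, Dumpling House on 4. Fika wins 5–4.
Fika vs Kiln: Fika wins 5–4.
Ember vs Maru: 7 to 2, Ember.
Ember vs Cedar: Ember is ranked higher on 4 ballots, Cedar on 5. Cedar wins 5–4.
Ember–Dumpling House: Ember 8–1.
Ember–Kiln: Ember 9–0.
Maru vs Cedar: Cedar wins 5–4.
Maru vs Dumpling House: Maru wins 8–1.
Maru–Kiln: Maru 9–0.
Cedar vs Dumpling House: Dumpling House wins 5–4.
Cedar vs Kiln: Cedar, 5–4.
Dumpling House vs Kiln: Dumpling House, 6–3.
Each restaurant drops at least one matchup (Fika loses to Ember; Ember loses to Cedar; Maru loses to Ember; Cedar loses to Fika; Dumpling House loses to Fika; Kiln loses to Fika); the cycle Fika > Cedar > Ember > Fika rules out a Condorcet winner.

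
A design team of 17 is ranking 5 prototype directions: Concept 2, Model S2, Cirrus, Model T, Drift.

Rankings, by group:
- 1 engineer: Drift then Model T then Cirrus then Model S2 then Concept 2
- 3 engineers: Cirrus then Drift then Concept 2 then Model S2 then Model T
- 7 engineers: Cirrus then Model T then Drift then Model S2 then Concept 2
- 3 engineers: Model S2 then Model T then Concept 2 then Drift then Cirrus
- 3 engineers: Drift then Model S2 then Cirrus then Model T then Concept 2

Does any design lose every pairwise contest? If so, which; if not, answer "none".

Pairwise majorities:
Concept 2 vs Model S2: Concept 2 preferred on 3 ballots; Model S2 wins 14–3.
Concept 2 vs Cirrus: 3 to 14, Cirrus.
Concept 2 vs Model T: 3 to 14, Model T.
Concept 2 vs Drift: Concept 2 preferred on 3 ballots; Drift wins 14–3.
Model S2 vs Cirrus: Model S2 preferred on 3+3 = 6 ballots; Cirrus wins 11–6.
Model S2 vs Model T: Model S2 wins 9–8.
Model S2 vs Drift: Drift, 14–3.
Cirrus vs Model T: 3+7+3 = 13 for Cirrus, 4 for Model T — Cirrus by 13–4.
Cirrus vs Drift: Cirrus, 10–7.
Model T vs Drift: 10 to 7, Model T.
Concept 2 loses to every other design — it is the Condorcet loser.

Concept 2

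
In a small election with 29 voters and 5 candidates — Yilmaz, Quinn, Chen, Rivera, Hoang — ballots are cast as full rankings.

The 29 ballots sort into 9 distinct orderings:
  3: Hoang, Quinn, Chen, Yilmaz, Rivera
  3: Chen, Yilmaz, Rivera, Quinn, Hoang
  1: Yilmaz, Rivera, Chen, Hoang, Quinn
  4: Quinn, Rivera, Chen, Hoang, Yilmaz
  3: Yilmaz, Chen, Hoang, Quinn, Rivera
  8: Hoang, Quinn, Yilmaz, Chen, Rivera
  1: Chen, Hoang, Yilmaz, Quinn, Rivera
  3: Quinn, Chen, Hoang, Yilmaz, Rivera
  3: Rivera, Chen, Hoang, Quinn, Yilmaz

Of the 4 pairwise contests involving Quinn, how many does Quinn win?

Quinn against each rival (29 voters):
Quinn vs Yilmaz: Quinn, 21–8.
Quinn vs Chen: Quinn is ranked higher on 3+4+8+3 = 18 ballots, Chen on 11. Quinn wins 18–11.
Quinn vs Rivera: Quinn preferred on 3+4+3+8+1+3 = 22 ballots; Quinn wins 22–7.
Quinn vs Hoang: Quinn is ranked higher on 3+4+3 = 10 ballots, Hoang on 19. Hoang wins 19–10.
Quinn beats Yilmaz, Chen, Rivera; loses to Hoang — 3 pairwise wins.

3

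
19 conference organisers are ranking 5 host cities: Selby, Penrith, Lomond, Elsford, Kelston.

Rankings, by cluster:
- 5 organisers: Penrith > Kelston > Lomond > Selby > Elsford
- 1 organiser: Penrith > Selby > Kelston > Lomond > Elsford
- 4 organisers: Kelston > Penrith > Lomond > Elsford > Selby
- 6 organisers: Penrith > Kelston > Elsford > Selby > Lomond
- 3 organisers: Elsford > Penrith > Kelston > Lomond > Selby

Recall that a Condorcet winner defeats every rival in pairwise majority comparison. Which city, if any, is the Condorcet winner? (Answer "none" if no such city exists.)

Penrith

Pairwise majorities:
Selby vs Penrith: Penrith wins 19–0.
Selby–Lomond: Lomond 12–7.
Selby vs Elsford: Elsford wins 13–6.
Selby vs Kelston: Kelston, 18–1.
Penrith vs Lomond: Penrith wins 19–0.
Penrith vs Elsford: Penrith, 16–3.
Penrith–Kelston: Penrith 15–4.
Lomond vs Elsford: Lomond, 10–9.
Lomond–Kelston: Kelston 19–0.
Elsford vs Kelston: Kelston, 16–3.
Only Penrith has no losses; Penrith is the Condorcet winner.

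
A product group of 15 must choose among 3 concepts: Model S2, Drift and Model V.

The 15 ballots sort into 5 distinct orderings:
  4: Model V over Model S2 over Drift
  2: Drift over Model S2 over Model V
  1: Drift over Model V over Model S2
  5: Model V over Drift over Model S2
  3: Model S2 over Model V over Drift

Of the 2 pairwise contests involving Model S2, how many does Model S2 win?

Model S2 against each rival (15 engineers):
Model S2 vs Drift: Drift wins 8–7.
Model S2–Model V: Model V 10–5.
Model S2 beats no one; loses to Drift, Model V — 0 pairwise wins.

0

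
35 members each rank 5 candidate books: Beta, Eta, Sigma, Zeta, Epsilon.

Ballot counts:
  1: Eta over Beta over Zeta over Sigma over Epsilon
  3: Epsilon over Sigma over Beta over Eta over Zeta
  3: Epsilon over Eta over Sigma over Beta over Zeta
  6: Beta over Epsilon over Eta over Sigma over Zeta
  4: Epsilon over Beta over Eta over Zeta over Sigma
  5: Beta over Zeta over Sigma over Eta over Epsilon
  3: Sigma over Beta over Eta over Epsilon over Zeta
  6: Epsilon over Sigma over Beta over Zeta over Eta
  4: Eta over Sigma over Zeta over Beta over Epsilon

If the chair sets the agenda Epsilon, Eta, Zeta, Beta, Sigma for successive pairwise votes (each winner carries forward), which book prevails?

Sigma

Round 1: Epsilon vs Eta — 22–13, Epsilon advances.
Round 2: Epsilon vs Zeta — 25–10, Epsilon advances.
Round 3: Epsilon vs Beta — 16–19, Beta advances.
Round 4: Beta vs Sigma — 16–19, Sigma advances.
The agenda winner is Sigma.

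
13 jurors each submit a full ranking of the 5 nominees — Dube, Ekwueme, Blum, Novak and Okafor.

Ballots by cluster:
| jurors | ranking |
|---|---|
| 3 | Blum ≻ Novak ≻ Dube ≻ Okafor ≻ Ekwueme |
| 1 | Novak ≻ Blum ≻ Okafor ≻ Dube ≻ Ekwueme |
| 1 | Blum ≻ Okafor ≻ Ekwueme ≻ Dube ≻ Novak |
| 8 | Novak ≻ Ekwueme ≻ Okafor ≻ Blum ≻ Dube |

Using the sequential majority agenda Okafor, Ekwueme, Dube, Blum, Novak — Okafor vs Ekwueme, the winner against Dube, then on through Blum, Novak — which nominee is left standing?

Round 1: Okafor vs Ekwueme — 5–8, Ekwueme advances.
Round 2: Ekwueme vs Dube — 9–4, Ekwueme advances.
Round 3: Ekwueme vs Blum — 8–5, Ekwueme advances.
Round 4: Ekwueme vs Novak — 1–12, Novak advances.
Novak survives the agenda.

Novak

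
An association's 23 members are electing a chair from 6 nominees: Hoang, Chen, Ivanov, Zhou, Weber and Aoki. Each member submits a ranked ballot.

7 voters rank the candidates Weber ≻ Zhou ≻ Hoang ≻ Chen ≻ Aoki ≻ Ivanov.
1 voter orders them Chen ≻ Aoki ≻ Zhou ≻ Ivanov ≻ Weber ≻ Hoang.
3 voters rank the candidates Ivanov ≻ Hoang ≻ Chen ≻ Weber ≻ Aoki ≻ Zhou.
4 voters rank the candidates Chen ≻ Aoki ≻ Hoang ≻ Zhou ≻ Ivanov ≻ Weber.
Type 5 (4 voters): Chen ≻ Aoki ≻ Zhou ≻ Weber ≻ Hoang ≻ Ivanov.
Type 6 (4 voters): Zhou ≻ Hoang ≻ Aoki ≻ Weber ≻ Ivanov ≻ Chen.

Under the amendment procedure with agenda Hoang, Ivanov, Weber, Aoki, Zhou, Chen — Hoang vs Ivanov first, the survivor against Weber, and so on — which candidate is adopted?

Chen

Round 1: Hoang vs Ivanov — 19–4, Hoang advances.
Round 2: Hoang vs Weber — 11–12, Weber advances.
Round 3: Weber vs Aoki — 10–13, Aoki advances.
Round 4: Aoki vs Zhou — 12–11, Aoki advances.
Round 5: Aoki vs Chen — 4–19, Chen advances.
The agenda winner is Chen.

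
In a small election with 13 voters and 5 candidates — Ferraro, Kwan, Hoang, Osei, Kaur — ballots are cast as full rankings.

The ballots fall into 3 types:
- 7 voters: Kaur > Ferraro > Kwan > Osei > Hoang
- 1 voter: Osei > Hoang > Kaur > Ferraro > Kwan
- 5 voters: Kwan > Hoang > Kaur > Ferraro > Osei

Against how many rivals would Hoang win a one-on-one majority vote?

Hoang against each rival (13 voters):
Hoang vs Ferraro: Hoang preferred on 1+5 = 6 ballots; Ferraro wins 7–6.
Hoang vs Kwan: 1 for Hoang, 12 for Kwan — Kwan by 12–1.
Hoang vs Osei: Hoang preferred on 5 ballots; Osei wins 8–5.
Hoang vs Kaur: Hoang preferred on 1+5 = 6 ballots; Kaur wins 7–6.
Hoang beats no one; loses to Ferraro, Kwan, Osei, Kaur — 0 pairwise wins.

0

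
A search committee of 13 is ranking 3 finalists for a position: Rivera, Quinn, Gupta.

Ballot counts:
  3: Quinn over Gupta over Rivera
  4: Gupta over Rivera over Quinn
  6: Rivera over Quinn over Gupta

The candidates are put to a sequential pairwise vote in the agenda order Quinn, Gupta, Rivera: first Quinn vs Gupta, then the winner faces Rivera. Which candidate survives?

Round 1: Quinn vs Gupta — 9–4, Quinn advances.
Round 2: Quinn vs Rivera — 3–10, Rivera advances.
The agenda winner is Rivera.

Rivera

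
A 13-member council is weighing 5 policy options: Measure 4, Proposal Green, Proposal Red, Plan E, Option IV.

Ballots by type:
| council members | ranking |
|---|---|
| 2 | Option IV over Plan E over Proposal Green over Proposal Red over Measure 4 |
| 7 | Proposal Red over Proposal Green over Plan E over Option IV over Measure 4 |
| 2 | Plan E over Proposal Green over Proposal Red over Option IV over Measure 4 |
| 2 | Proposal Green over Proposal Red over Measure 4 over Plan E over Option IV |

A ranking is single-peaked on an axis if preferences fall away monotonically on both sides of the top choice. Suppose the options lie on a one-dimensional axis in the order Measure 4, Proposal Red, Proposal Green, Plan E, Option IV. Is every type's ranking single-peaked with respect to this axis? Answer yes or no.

yes

Axis positions: Measure 4=1, Proposal Red=2, Proposal Green=3, Plan E=4, Option IV=5.
Type 1 (peak Option IV at position 5): ranking walks positions 5-4-3-2-1, expanding outward from the peak — single-peaked.
Type 2 (peak Proposal Red at position 2): ranking walks positions 2-3-4-5-1, expanding outward from the peak — single-peaked.
Type 3 (peak Plan E at position 4): ranking walks positions 4-3-2-5-1, expanding outward from the peak — single-peaked.
Type 4 (peak Proposal Green at position 3): ranking walks positions 3-2-1-4-5, expanding outward from the peak — single-peaked.
Every ranking is single-peaked on this axis.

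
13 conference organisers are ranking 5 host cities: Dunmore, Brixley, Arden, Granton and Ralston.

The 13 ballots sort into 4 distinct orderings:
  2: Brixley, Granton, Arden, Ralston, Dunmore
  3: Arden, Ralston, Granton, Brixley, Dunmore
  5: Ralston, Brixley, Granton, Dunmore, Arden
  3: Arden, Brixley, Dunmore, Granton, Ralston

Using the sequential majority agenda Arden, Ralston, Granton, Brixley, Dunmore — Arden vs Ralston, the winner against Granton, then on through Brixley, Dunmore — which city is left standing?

Brixley

Round 1: Arden vs Ralston — 8–5, Arden advances.
Round 2: Arden vs Granton — 6–7, Granton advances.
Round 3: Granton vs Brixley — 3–10, Brixley advances.
Round 4: Brixley vs Dunmore — 13–0, Brixley advances.
The agenda winner is Brixley.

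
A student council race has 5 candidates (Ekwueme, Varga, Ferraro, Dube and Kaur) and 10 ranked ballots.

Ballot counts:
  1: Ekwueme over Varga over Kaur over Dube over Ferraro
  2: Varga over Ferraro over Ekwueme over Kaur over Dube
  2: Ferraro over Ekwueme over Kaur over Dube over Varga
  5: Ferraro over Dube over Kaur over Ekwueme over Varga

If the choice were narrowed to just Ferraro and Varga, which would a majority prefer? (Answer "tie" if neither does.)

Ballots ranking Ferraro above Varga: 2 + 5 = 7.
Ballots ranking Varga above Ferraro: 10 − 7 = 3.
Ferraro wins the head-to-head 7–3.

Ferraro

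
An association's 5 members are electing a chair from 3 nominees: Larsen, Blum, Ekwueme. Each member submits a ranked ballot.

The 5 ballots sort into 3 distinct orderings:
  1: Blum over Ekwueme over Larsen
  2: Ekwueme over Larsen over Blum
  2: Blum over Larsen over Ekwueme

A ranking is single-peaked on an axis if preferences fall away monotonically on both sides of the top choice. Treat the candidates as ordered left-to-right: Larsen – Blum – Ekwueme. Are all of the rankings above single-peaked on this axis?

Axis positions: Larsen=1, Blum=2, Ekwueme=3.
Faction 1 (peak Blum at position 2): ranking walks positions 2-3-1, expanding outward from the peak — single-peaked.
Faction 2: ranking walks positions 3-1-2; Larsen is ranked above Blum even though Blum lies between Larsen and the peak Ekwueme on the axis — preferences dip and rise again. Not single-peaked.
Faction 3 (peak Blum at position 2): ranking walks positions 2-1-3, expanding outward from the peak — single-peaked.
Faction 2 violates single-peakedness, so the profile is not single-peaked on this axis.

no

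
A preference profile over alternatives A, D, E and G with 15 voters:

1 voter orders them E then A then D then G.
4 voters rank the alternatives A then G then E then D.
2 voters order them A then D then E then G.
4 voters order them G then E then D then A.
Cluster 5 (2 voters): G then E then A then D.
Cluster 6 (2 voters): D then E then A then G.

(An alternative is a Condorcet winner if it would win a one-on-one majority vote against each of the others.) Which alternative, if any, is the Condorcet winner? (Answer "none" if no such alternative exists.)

none

Pairwise majorities:
A vs D: 1+4+2+2 = 9 for A, 6 for D — A by 9–6.
A vs E: A is ranked higher on 4+2 = 6 ballots, E on 9. E wins 9–6.
A vs G: 1+4+2+2 = 9 for A, 6 for G — A by 9–6.
D vs E: D is ranked higher on 2+2 = 4 ballots, E on 11. E wins 11–4.
D vs G: 5 to 10, G.
E vs G: 5 to 10, G.
Every alternative loses at least once (A loses to E; D loses to A; E loses to G; G loses to A). The majority relation contains the cycle A > G > E > A, so there is no Condorcet winner.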